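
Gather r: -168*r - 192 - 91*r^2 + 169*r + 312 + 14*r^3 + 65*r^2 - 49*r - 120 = 14*r^3 - 26*r^2 - 48*r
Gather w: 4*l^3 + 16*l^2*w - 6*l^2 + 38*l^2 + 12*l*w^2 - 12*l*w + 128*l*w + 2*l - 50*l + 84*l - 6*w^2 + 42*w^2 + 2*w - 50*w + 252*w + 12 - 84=4*l^3 + 32*l^2 + 36*l + w^2*(12*l + 36) + w*(16*l^2 + 116*l + 204) - 72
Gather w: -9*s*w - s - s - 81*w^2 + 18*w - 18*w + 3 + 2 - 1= -9*s*w - 2*s - 81*w^2 + 4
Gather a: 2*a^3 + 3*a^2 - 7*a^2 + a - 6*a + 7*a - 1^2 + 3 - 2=2*a^3 - 4*a^2 + 2*a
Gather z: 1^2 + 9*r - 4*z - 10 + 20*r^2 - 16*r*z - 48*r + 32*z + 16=20*r^2 - 39*r + z*(28 - 16*r) + 7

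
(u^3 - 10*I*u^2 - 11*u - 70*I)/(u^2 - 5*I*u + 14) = u - 5*I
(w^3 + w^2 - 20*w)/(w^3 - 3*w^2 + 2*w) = (w^2 + w - 20)/(w^2 - 3*w + 2)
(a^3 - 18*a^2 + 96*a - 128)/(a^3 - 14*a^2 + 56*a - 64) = (a - 8)/(a - 4)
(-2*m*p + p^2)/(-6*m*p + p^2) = (2*m - p)/(6*m - p)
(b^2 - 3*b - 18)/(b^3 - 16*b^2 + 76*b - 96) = (b + 3)/(b^2 - 10*b + 16)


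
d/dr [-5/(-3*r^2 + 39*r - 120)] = 5*(13 - 2*r)/(3*(r^2 - 13*r + 40)^2)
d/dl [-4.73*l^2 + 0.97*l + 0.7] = 0.97 - 9.46*l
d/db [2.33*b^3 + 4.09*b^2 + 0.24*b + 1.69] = 6.99*b^2 + 8.18*b + 0.24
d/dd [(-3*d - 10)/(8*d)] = 5/(4*d^2)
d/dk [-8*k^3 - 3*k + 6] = -24*k^2 - 3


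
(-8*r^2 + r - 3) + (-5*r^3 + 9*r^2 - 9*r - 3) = -5*r^3 + r^2 - 8*r - 6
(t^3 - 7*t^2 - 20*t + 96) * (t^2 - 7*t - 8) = t^5 - 14*t^4 + 21*t^3 + 292*t^2 - 512*t - 768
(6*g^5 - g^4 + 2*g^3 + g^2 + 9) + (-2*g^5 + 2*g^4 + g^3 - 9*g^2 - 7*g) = 4*g^5 + g^4 + 3*g^3 - 8*g^2 - 7*g + 9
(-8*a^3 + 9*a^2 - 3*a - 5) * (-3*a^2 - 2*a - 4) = 24*a^5 - 11*a^4 + 23*a^3 - 15*a^2 + 22*a + 20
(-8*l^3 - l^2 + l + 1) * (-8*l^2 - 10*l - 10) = 64*l^5 + 88*l^4 + 82*l^3 - 8*l^2 - 20*l - 10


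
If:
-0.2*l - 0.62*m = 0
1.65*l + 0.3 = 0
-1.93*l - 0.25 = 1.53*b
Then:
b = 0.07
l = -0.18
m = 0.06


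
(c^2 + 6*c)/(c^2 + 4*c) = (c + 6)/(c + 4)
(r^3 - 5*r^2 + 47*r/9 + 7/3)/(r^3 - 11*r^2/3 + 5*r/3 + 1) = (r - 7/3)/(r - 1)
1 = 1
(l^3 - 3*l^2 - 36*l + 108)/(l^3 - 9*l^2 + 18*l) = (l + 6)/l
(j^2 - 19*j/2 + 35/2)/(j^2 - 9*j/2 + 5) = (j - 7)/(j - 2)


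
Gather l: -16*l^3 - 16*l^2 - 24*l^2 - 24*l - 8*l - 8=-16*l^3 - 40*l^2 - 32*l - 8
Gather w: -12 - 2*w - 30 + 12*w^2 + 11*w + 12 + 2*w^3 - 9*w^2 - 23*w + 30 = 2*w^3 + 3*w^2 - 14*w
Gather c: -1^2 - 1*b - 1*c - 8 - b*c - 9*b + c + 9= -b*c - 10*b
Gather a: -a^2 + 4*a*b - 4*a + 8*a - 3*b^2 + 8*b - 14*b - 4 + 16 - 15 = -a^2 + a*(4*b + 4) - 3*b^2 - 6*b - 3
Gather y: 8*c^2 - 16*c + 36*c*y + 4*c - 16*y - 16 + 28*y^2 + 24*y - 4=8*c^2 - 12*c + 28*y^2 + y*(36*c + 8) - 20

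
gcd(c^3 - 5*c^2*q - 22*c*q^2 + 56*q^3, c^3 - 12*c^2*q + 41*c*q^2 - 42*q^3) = c^2 - 9*c*q + 14*q^2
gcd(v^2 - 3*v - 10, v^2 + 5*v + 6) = v + 2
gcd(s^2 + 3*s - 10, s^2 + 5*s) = s + 5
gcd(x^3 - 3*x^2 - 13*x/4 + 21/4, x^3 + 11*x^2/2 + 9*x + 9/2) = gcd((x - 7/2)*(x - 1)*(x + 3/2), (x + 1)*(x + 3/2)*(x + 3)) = x + 3/2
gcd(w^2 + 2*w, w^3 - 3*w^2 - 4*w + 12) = w + 2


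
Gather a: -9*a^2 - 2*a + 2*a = -9*a^2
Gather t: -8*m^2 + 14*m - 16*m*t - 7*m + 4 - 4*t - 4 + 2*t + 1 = -8*m^2 + 7*m + t*(-16*m - 2) + 1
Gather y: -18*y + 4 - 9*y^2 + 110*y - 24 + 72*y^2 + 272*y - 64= 63*y^2 + 364*y - 84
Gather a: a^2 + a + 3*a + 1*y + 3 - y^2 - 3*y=a^2 + 4*a - y^2 - 2*y + 3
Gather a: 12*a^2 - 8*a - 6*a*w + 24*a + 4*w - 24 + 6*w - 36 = 12*a^2 + a*(16 - 6*w) + 10*w - 60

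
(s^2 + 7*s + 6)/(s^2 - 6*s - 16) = (s^2 + 7*s + 6)/(s^2 - 6*s - 16)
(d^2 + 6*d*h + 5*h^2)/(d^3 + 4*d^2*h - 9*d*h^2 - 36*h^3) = (d^2 + 6*d*h + 5*h^2)/(d^3 + 4*d^2*h - 9*d*h^2 - 36*h^3)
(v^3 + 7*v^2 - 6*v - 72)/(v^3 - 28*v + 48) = (v^2 + v - 12)/(v^2 - 6*v + 8)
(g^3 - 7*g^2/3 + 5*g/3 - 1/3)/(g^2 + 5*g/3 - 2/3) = (g^2 - 2*g + 1)/(g + 2)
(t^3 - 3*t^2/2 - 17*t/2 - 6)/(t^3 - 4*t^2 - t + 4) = (t + 3/2)/(t - 1)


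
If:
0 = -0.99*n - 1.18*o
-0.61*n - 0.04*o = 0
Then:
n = 0.00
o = 0.00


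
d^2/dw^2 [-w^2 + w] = -2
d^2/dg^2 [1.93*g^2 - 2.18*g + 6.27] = 3.86000000000000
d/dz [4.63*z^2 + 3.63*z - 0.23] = 9.26*z + 3.63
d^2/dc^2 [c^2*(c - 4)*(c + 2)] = 12*c^2 - 12*c - 16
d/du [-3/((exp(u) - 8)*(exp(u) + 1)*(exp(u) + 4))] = 3*((exp(u) - 8)*(exp(u) + 1) + (exp(u) - 8)*(exp(u) + 4) + (exp(u) + 1)*(exp(u) + 4))/(4*(exp(u) - 8)^2*(exp(u) + 4)^2*cosh(u/2)^2)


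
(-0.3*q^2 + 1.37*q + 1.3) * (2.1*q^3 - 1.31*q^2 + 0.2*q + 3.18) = -0.63*q^5 + 3.27*q^4 + 0.8753*q^3 - 2.383*q^2 + 4.6166*q + 4.134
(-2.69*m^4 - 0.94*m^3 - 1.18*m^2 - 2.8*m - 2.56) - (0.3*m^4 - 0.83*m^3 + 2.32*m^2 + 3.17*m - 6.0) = -2.99*m^4 - 0.11*m^3 - 3.5*m^2 - 5.97*m + 3.44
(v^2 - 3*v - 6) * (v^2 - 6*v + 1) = v^4 - 9*v^3 + 13*v^2 + 33*v - 6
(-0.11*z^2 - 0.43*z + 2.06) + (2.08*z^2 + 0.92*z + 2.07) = 1.97*z^2 + 0.49*z + 4.13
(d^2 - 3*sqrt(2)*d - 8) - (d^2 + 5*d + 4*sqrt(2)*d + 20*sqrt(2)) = -7*sqrt(2)*d - 5*d - 20*sqrt(2) - 8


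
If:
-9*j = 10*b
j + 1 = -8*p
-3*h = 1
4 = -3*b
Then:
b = -4/3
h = -1/3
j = 40/27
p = -67/216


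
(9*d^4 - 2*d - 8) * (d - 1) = 9*d^5 - 9*d^4 - 2*d^2 - 6*d + 8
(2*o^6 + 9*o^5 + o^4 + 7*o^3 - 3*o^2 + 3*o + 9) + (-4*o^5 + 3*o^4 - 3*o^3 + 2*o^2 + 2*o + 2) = 2*o^6 + 5*o^5 + 4*o^4 + 4*o^3 - o^2 + 5*o + 11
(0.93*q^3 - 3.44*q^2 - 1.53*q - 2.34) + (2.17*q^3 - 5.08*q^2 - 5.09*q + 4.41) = 3.1*q^3 - 8.52*q^2 - 6.62*q + 2.07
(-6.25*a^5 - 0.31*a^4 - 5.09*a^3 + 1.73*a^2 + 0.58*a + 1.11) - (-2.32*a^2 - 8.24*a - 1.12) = -6.25*a^5 - 0.31*a^4 - 5.09*a^3 + 4.05*a^2 + 8.82*a + 2.23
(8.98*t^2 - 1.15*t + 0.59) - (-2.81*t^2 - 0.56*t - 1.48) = 11.79*t^2 - 0.59*t + 2.07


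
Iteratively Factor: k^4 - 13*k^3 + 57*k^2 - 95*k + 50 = (k - 5)*(k^3 - 8*k^2 + 17*k - 10) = (k - 5)*(k - 2)*(k^2 - 6*k + 5) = (k - 5)*(k - 2)*(k - 1)*(k - 5)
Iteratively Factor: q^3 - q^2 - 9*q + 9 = (q - 1)*(q^2 - 9) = (q - 3)*(q - 1)*(q + 3)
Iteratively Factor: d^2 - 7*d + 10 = (d - 2)*(d - 5)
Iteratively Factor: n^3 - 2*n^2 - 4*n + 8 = (n - 2)*(n^2 - 4) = (n - 2)^2*(n + 2)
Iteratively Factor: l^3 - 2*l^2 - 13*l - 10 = (l + 1)*(l^2 - 3*l - 10) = (l - 5)*(l + 1)*(l + 2)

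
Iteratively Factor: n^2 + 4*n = (n)*(n + 4)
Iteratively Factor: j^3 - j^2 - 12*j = (j - 4)*(j^2 + 3*j) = j*(j - 4)*(j + 3)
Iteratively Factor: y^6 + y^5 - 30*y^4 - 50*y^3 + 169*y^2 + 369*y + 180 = (y + 3)*(y^5 - 2*y^4 - 24*y^3 + 22*y^2 + 103*y + 60) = (y + 1)*(y + 3)*(y^4 - 3*y^3 - 21*y^2 + 43*y + 60) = (y + 1)^2*(y + 3)*(y^3 - 4*y^2 - 17*y + 60) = (y - 5)*(y + 1)^2*(y + 3)*(y^2 + y - 12) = (y - 5)*(y - 3)*(y + 1)^2*(y + 3)*(y + 4)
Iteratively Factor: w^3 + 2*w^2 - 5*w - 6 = (w - 2)*(w^2 + 4*w + 3) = (w - 2)*(w + 1)*(w + 3)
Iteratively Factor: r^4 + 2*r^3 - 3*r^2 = (r)*(r^3 + 2*r^2 - 3*r) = r*(r - 1)*(r^2 + 3*r) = r*(r - 1)*(r + 3)*(r)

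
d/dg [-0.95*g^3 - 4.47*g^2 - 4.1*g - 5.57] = -2.85*g^2 - 8.94*g - 4.1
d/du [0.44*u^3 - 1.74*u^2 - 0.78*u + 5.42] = 1.32*u^2 - 3.48*u - 0.78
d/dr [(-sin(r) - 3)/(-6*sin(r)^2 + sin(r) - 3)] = 6*(-6*sin(r) + cos(r)^2)*cos(r)/(6*sin(r)^2 - sin(r) + 3)^2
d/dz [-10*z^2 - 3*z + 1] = -20*z - 3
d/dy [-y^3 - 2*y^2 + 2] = y*(-3*y - 4)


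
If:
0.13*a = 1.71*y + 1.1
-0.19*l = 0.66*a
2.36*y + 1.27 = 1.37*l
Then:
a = 0.05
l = -0.17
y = -0.64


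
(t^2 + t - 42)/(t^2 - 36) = (t + 7)/(t + 6)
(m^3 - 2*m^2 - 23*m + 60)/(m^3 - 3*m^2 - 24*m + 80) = (m - 3)/(m - 4)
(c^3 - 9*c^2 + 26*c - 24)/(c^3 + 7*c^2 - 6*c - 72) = (c^2 - 6*c + 8)/(c^2 + 10*c + 24)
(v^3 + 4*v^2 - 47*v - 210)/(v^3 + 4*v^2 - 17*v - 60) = (v^2 - v - 42)/(v^2 - v - 12)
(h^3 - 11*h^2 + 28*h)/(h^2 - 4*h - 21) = h*(h - 4)/(h + 3)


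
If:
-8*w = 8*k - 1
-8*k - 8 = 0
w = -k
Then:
No Solution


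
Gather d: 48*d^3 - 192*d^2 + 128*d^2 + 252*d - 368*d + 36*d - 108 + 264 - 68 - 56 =48*d^3 - 64*d^2 - 80*d + 32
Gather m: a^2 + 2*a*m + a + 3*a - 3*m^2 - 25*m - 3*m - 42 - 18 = a^2 + 4*a - 3*m^2 + m*(2*a - 28) - 60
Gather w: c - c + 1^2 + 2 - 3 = 0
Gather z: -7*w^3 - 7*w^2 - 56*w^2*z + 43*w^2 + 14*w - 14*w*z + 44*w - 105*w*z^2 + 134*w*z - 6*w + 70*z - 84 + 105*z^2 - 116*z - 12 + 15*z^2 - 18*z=-7*w^3 + 36*w^2 + 52*w + z^2*(120 - 105*w) + z*(-56*w^2 + 120*w - 64) - 96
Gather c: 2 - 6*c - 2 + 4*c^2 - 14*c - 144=4*c^2 - 20*c - 144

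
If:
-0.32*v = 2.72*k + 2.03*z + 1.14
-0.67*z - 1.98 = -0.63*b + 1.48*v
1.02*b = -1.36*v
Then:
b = 0.385057471264368*z + 1.13793103448276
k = -0.712347870182556*z - 0.318711967545639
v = -0.288793103448276*z - 0.853448275862069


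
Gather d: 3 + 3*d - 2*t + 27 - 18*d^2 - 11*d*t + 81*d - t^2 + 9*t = -18*d^2 + d*(84 - 11*t) - t^2 + 7*t + 30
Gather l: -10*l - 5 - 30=-10*l - 35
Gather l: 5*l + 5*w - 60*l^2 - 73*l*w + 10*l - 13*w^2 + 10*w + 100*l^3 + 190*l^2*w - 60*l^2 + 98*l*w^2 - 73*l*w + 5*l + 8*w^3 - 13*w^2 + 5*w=100*l^3 + l^2*(190*w - 120) + l*(98*w^2 - 146*w + 20) + 8*w^3 - 26*w^2 + 20*w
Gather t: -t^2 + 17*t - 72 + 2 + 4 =-t^2 + 17*t - 66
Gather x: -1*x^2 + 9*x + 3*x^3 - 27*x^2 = 3*x^3 - 28*x^2 + 9*x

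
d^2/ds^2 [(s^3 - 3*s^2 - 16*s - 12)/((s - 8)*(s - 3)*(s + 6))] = 4*(s^6 + 39*s^5 - 537*s^4 + 2773*s^3 - 5094*s^2 + 12636*s - 94392)/(s^9 - 15*s^8 - 51*s^7 + 1567*s^6 - 2178*s^5 - 51948*s^4 + 169560*s^3 + 451008*s^2 - 2612736*s + 2985984)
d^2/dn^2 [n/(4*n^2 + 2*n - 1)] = 4*(8*n^3 + 6*n + 1)/(64*n^6 + 96*n^5 - 40*n^3 + 6*n - 1)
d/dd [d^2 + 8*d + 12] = 2*d + 8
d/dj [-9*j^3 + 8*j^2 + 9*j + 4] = -27*j^2 + 16*j + 9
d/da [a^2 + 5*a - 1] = 2*a + 5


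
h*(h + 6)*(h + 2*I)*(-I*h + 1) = -I*h^4 + 3*h^3 - 6*I*h^3 + 18*h^2 + 2*I*h^2 + 12*I*h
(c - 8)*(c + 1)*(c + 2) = c^3 - 5*c^2 - 22*c - 16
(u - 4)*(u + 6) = u^2 + 2*u - 24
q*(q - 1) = q^2 - q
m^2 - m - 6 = (m - 3)*(m + 2)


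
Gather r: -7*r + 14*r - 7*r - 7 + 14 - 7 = 0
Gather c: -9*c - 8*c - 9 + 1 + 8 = -17*c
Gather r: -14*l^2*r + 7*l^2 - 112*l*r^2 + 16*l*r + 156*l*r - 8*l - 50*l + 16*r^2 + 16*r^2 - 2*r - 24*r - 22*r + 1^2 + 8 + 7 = 7*l^2 - 58*l + r^2*(32 - 112*l) + r*(-14*l^2 + 172*l - 48) + 16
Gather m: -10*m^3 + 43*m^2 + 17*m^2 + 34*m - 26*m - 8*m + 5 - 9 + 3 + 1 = -10*m^3 + 60*m^2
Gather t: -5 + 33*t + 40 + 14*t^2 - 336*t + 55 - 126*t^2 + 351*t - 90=-112*t^2 + 48*t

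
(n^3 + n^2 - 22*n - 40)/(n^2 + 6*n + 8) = n - 5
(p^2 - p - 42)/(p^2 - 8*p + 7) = (p + 6)/(p - 1)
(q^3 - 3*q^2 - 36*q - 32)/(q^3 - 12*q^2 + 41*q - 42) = (q^3 - 3*q^2 - 36*q - 32)/(q^3 - 12*q^2 + 41*q - 42)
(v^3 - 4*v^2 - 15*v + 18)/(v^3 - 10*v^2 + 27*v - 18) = (v + 3)/(v - 3)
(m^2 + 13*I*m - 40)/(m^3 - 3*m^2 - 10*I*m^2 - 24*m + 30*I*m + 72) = (m^2 + 13*I*m - 40)/(m^3 + m^2*(-3 - 10*I) + m*(-24 + 30*I) + 72)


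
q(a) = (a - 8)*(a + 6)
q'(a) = 2*a - 2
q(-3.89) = -25.09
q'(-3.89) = -9.78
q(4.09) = -39.45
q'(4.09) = 6.18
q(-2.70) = -35.31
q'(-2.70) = -7.40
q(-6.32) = 4.58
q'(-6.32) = -14.64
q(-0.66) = -46.24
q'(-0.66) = -3.32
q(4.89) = -33.87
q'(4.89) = 7.78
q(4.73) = -35.09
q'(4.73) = 7.46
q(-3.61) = -27.75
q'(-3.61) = -9.22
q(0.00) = -48.00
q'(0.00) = -2.00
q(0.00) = -48.00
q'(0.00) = -2.00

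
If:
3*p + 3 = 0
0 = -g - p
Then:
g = 1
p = -1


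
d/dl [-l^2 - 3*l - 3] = -2*l - 3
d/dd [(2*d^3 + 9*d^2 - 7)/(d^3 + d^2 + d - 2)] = (-7*d^4 + 4*d^3 + 18*d^2 - 22*d + 7)/(d^6 + 2*d^5 + 3*d^4 - 2*d^3 - 3*d^2 - 4*d + 4)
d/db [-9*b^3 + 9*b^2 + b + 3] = -27*b^2 + 18*b + 1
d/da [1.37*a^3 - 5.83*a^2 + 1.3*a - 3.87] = 4.11*a^2 - 11.66*a + 1.3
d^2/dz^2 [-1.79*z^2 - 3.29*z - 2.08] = -3.58000000000000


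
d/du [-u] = -1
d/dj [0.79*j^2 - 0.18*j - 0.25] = 1.58*j - 0.18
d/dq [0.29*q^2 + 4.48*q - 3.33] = 0.58*q + 4.48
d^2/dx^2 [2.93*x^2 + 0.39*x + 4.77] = 5.86000000000000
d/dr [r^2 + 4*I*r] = 2*r + 4*I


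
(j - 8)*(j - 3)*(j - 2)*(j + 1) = j^4 - 12*j^3 + 33*j^2 - 2*j - 48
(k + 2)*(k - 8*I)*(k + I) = k^3 + 2*k^2 - 7*I*k^2 + 8*k - 14*I*k + 16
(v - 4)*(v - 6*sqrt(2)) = v^2 - 6*sqrt(2)*v - 4*v + 24*sqrt(2)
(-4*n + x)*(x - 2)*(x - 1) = -4*n*x^2 + 12*n*x - 8*n + x^3 - 3*x^2 + 2*x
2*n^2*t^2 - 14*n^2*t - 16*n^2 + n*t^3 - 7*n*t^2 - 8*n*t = (2*n + t)*(t - 8)*(n*t + n)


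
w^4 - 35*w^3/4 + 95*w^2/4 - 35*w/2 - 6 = (w - 4)*(w - 3)*(w - 2)*(w + 1/4)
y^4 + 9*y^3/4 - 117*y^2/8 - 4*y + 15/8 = (y - 3)*(y - 1/4)*(y + 1/2)*(y + 5)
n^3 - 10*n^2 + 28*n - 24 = (n - 6)*(n - 2)^2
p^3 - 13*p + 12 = (p - 3)*(p - 1)*(p + 4)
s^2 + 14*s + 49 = (s + 7)^2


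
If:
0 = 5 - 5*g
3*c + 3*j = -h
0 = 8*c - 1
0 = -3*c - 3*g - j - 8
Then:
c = 1/8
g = 1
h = 135/4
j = -91/8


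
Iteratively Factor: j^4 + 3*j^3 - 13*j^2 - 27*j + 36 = (j - 3)*(j^3 + 6*j^2 + 5*j - 12) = (j - 3)*(j - 1)*(j^2 + 7*j + 12) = (j - 3)*(j - 1)*(j + 3)*(j + 4)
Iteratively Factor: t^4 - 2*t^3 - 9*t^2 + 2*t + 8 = (t + 2)*(t^3 - 4*t^2 - t + 4) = (t + 1)*(t + 2)*(t^2 - 5*t + 4) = (t - 1)*(t + 1)*(t + 2)*(t - 4)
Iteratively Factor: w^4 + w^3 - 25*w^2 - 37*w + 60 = (w + 4)*(w^3 - 3*w^2 - 13*w + 15) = (w - 5)*(w + 4)*(w^2 + 2*w - 3) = (w - 5)*(w + 3)*(w + 4)*(w - 1)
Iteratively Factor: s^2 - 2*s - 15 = (s - 5)*(s + 3)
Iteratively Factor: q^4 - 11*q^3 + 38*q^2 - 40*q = (q - 5)*(q^3 - 6*q^2 + 8*q) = (q - 5)*(q - 2)*(q^2 - 4*q) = q*(q - 5)*(q - 2)*(q - 4)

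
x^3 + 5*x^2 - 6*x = x*(x - 1)*(x + 6)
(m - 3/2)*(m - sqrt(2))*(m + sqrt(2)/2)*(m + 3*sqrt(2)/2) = m^4 - 3*m^3/2 + sqrt(2)*m^3 - 5*m^2/2 - 3*sqrt(2)*m^2/2 - 3*sqrt(2)*m/2 + 15*m/4 + 9*sqrt(2)/4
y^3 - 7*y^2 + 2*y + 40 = (y - 5)*(y - 4)*(y + 2)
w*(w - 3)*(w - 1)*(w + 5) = w^4 + w^3 - 17*w^2 + 15*w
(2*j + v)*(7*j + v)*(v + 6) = 14*j^2*v + 84*j^2 + 9*j*v^2 + 54*j*v + v^3 + 6*v^2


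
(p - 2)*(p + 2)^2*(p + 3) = p^4 + 5*p^3 + 2*p^2 - 20*p - 24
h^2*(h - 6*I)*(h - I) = h^4 - 7*I*h^3 - 6*h^2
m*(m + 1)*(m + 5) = m^3 + 6*m^2 + 5*m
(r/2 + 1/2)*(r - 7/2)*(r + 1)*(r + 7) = r^4/2 + 11*r^3/4 - 33*r^2/4 - 91*r/4 - 49/4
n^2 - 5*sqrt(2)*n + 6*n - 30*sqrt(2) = (n + 6)*(n - 5*sqrt(2))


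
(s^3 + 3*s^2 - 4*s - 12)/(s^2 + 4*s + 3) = (s^2 - 4)/(s + 1)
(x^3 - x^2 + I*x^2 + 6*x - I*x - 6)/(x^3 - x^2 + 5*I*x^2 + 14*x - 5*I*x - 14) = (x + 3*I)/(x + 7*I)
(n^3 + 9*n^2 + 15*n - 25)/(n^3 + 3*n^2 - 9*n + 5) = (n + 5)/(n - 1)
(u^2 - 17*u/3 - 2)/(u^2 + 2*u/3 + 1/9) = 3*(u - 6)/(3*u + 1)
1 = 1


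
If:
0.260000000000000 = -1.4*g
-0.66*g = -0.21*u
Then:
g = -0.19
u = -0.58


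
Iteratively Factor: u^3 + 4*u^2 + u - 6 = (u - 1)*(u^2 + 5*u + 6) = (u - 1)*(u + 2)*(u + 3)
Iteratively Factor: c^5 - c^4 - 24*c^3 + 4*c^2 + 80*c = (c + 2)*(c^4 - 3*c^3 - 18*c^2 + 40*c) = c*(c + 2)*(c^3 - 3*c^2 - 18*c + 40) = c*(c + 2)*(c + 4)*(c^2 - 7*c + 10) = c*(c - 5)*(c + 2)*(c + 4)*(c - 2)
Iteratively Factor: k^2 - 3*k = (k - 3)*(k)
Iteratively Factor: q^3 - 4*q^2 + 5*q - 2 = (q - 1)*(q^2 - 3*q + 2) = (q - 1)^2*(q - 2)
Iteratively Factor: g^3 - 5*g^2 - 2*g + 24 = (g - 3)*(g^2 - 2*g - 8) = (g - 4)*(g - 3)*(g + 2)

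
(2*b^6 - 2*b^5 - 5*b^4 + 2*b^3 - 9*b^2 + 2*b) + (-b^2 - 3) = 2*b^6 - 2*b^5 - 5*b^4 + 2*b^3 - 10*b^2 + 2*b - 3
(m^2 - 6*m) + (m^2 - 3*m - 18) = 2*m^2 - 9*m - 18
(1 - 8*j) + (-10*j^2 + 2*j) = -10*j^2 - 6*j + 1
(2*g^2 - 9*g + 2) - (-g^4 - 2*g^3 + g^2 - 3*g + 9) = g^4 + 2*g^3 + g^2 - 6*g - 7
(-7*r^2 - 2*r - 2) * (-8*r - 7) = 56*r^3 + 65*r^2 + 30*r + 14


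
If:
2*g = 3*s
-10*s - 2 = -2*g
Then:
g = -3/7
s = -2/7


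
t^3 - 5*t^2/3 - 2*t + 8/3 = (t - 2)*(t - 1)*(t + 4/3)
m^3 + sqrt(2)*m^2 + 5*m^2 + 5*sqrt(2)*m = m*(m + 5)*(m + sqrt(2))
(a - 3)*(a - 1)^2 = a^3 - 5*a^2 + 7*a - 3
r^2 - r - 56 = (r - 8)*(r + 7)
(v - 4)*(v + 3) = v^2 - v - 12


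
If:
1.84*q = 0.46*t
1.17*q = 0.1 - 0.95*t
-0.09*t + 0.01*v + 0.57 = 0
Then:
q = 0.02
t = 0.08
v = -56.28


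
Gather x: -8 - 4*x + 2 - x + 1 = -5*x - 5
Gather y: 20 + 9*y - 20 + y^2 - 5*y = y^2 + 4*y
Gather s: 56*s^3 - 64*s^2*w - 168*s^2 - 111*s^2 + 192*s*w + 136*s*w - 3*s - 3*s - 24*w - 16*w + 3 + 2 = 56*s^3 + s^2*(-64*w - 279) + s*(328*w - 6) - 40*w + 5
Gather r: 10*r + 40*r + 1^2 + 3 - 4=50*r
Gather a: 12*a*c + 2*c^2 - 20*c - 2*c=12*a*c + 2*c^2 - 22*c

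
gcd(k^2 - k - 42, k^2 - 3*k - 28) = k - 7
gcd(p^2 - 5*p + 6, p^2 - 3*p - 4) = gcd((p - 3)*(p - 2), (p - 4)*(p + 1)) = 1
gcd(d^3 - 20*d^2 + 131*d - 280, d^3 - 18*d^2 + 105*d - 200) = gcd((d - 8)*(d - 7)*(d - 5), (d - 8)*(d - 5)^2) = d^2 - 13*d + 40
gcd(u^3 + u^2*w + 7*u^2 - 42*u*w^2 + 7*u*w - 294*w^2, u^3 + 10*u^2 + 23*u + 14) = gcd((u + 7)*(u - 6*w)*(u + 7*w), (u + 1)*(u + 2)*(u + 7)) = u + 7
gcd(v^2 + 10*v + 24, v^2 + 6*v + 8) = v + 4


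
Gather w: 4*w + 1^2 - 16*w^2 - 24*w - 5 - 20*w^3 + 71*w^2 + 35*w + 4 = -20*w^3 + 55*w^2 + 15*w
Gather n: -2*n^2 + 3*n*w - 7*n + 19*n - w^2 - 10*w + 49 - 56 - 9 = -2*n^2 + n*(3*w + 12) - w^2 - 10*w - 16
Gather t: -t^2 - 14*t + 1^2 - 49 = -t^2 - 14*t - 48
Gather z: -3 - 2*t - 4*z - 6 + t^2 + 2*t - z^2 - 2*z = t^2 - z^2 - 6*z - 9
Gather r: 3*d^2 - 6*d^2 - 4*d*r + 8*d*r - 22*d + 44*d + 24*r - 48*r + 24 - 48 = -3*d^2 + 22*d + r*(4*d - 24) - 24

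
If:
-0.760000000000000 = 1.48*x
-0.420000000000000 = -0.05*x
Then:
No Solution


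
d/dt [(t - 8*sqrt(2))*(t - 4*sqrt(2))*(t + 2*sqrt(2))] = 3*t^2 - 20*sqrt(2)*t + 16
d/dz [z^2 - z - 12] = 2*z - 1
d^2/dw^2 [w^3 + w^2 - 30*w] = 6*w + 2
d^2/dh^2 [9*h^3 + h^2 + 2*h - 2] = 54*h + 2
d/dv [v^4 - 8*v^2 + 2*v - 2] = 4*v^3 - 16*v + 2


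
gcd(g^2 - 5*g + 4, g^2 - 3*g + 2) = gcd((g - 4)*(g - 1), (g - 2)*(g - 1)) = g - 1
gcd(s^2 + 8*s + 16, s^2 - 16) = s + 4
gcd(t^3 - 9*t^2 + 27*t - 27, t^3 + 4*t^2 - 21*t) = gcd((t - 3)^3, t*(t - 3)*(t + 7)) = t - 3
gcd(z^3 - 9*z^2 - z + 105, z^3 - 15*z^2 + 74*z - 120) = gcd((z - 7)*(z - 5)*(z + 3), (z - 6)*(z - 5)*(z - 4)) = z - 5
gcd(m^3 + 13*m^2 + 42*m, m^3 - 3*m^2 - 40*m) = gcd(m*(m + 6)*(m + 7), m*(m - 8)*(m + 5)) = m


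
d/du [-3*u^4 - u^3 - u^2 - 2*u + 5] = -12*u^3 - 3*u^2 - 2*u - 2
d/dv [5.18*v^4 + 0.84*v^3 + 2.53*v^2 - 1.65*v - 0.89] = 20.72*v^3 + 2.52*v^2 + 5.06*v - 1.65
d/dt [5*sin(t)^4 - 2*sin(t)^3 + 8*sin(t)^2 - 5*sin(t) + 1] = (20*sin(t)^3 - 6*sin(t)^2 + 16*sin(t) - 5)*cos(t)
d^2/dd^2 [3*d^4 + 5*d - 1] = 36*d^2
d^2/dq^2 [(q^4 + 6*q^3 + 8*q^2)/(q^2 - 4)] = 2*(q^3 - 6*q^2 + 12*q + 16)/(q^3 - 6*q^2 + 12*q - 8)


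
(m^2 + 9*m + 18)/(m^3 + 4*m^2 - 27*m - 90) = 1/(m - 5)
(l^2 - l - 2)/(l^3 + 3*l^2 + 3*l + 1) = (l - 2)/(l^2 + 2*l + 1)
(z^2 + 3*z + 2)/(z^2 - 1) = (z + 2)/(z - 1)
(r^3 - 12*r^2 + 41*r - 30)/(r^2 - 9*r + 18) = (r^2 - 6*r + 5)/(r - 3)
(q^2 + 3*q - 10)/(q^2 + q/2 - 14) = 2*(q^2 + 3*q - 10)/(2*q^2 + q - 28)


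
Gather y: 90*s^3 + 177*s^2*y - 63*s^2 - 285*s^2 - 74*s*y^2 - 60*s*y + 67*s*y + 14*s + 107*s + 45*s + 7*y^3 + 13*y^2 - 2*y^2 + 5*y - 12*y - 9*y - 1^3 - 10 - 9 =90*s^3 - 348*s^2 + 166*s + 7*y^3 + y^2*(11 - 74*s) + y*(177*s^2 + 7*s - 16) - 20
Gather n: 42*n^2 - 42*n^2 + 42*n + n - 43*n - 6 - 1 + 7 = 0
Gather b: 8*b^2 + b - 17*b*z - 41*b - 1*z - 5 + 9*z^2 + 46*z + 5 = 8*b^2 + b*(-17*z - 40) + 9*z^2 + 45*z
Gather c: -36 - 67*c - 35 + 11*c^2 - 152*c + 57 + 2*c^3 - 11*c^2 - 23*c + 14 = 2*c^3 - 242*c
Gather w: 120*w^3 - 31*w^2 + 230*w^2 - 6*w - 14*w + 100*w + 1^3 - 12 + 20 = 120*w^3 + 199*w^2 + 80*w + 9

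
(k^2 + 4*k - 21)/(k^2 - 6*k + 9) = (k + 7)/(k - 3)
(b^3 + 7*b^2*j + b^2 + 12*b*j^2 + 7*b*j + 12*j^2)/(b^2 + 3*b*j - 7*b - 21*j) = (b^2 + 4*b*j + b + 4*j)/(b - 7)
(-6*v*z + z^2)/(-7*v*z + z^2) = (6*v - z)/(7*v - z)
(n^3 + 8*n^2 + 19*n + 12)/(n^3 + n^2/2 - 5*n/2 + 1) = 2*(n^3 + 8*n^2 + 19*n + 12)/(2*n^3 + n^2 - 5*n + 2)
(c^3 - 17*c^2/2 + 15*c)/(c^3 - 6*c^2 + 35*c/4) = 2*(c - 6)/(2*c - 7)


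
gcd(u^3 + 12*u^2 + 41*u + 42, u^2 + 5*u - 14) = u + 7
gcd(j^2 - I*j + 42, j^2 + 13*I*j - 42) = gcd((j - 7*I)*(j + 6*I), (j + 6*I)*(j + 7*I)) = j + 6*I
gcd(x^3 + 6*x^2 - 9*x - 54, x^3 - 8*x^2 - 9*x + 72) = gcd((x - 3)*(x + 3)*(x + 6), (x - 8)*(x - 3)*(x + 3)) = x^2 - 9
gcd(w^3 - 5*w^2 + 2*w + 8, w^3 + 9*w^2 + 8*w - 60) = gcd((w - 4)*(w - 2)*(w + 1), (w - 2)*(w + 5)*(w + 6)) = w - 2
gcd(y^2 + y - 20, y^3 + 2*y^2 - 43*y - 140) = y + 5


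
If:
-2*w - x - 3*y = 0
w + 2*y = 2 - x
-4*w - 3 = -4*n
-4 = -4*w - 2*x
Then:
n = -7/12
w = -4/3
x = 14/3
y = -2/3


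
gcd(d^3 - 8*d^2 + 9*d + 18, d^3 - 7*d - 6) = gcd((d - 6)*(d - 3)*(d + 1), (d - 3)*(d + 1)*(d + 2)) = d^2 - 2*d - 3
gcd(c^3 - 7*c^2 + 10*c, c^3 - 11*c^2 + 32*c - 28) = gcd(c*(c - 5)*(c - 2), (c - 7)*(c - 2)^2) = c - 2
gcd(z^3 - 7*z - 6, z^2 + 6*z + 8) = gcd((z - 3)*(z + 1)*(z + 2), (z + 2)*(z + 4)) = z + 2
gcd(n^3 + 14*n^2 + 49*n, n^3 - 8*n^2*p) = n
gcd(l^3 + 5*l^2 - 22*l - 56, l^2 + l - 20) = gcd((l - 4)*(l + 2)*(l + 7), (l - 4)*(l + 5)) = l - 4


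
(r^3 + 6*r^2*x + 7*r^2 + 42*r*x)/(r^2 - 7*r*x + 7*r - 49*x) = r*(-r - 6*x)/(-r + 7*x)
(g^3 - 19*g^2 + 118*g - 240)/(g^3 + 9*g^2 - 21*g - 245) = (g^2 - 14*g + 48)/(g^2 + 14*g + 49)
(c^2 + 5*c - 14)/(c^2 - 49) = (c - 2)/(c - 7)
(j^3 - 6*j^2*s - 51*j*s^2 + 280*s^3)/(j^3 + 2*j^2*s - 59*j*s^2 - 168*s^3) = (j - 5*s)/(j + 3*s)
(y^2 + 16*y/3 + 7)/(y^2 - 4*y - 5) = (y^2 + 16*y/3 + 7)/(y^2 - 4*y - 5)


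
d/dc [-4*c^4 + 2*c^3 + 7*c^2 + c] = -16*c^3 + 6*c^2 + 14*c + 1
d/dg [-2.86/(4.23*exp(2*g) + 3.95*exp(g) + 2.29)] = (24.1956*exp(g) + 11.297)*exp(g)/(4.23*exp(2*g) + 3.95*exp(g) + 2.29)^2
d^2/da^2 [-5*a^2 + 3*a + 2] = -10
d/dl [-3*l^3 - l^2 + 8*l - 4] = -9*l^2 - 2*l + 8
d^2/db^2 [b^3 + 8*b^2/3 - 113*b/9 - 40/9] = 6*b + 16/3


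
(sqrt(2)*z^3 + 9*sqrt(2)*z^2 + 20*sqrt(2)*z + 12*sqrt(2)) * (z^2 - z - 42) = sqrt(2)*z^5 + 8*sqrt(2)*z^4 - 31*sqrt(2)*z^3 - 386*sqrt(2)*z^2 - 852*sqrt(2)*z - 504*sqrt(2)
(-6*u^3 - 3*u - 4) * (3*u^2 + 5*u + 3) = -18*u^5 - 30*u^4 - 27*u^3 - 27*u^2 - 29*u - 12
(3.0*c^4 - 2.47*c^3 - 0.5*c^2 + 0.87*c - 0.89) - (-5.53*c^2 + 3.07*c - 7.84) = 3.0*c^4 - 2.47*c^3 + 5.03*c^2 - 2.2*c + 6.95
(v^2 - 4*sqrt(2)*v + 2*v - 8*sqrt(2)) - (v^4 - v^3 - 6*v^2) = -v^4 + v^3 + 7*v^2 - 4*sqrt(2)*v + 2*v - 8*sqrt(2)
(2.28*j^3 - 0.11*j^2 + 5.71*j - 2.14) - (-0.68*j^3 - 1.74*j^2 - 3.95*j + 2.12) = 2.96*j^3 + 1.63*j^2 + 9.66*j - 4.26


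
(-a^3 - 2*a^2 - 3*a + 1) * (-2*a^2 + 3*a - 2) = 2*a^5 + a^4 + 2*a^3 - 7*a^2 + 9*a - 2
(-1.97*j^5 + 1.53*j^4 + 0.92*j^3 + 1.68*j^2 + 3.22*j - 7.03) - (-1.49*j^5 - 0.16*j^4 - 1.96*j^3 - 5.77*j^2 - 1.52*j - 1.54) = -0.48*j^5 + 1.69*j^4 + 2.88*j^3 + 7.45*j^2 + 4.74*j - 5.49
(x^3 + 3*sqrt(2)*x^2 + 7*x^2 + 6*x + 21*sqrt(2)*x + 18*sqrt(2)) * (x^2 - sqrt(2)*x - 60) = x^5 + 2*sqrt(2)*x^4 + 7*x^4 - 60*x^3 + 14*sqrt(2)*x^3 - 462*x^2 - 168*sqrt(2)*x^2 - 1260*sqrt(2)*x - 396*x - 1080*sqrt(2)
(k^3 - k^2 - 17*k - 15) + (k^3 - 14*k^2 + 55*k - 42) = 2*k^3 - 15*k^2 + 38*k - 57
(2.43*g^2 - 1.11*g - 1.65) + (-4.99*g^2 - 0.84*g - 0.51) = -2.56*g^2 - 1.95*g - 2.16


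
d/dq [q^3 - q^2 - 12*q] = 3*q^2 - 2*q - 12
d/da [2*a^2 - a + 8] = 4*a - 1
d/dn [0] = 0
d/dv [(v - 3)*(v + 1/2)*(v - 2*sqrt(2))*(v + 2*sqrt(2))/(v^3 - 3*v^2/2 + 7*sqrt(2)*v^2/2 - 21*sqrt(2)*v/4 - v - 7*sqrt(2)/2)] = (2*v^4 - 8*v^3 + 14*sqrt(2)*v^3 - 63*sqrt(2)*v^2 + 28*v^2 - 96*v + 84*sqrt(2)*v - 56*sqrt(2) + 96)/(2*v^4 - 8*v^3 + 14*sqrt(2)*v^3 - 56*sqrt(2)*v^2 + 57*v^2 - 196*v + 56*sqrt(2)*v + 196)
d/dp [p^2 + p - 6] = 2*p + 1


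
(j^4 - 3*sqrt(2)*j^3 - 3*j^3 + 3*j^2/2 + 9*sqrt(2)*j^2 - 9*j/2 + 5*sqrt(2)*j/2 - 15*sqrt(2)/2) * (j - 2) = j^5 - 5*j^4 - 3*sqrt(2)*j^4 + 15*j^3/2 + 15*sqrt(2)*j^3 - 31*sqrt(2)*j^2/2 - 15*j^2/2 - 25*sqrt(2)*j/2 + 9*j + 15*sqrt(2)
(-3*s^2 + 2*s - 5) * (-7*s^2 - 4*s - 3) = 21*s^4 - 2*s^3 + 36*s^2 + 14*s + 15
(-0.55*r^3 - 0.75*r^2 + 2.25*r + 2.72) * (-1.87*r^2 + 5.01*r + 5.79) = 1.0285*r^5 - 1.353*r^4 - 11.1495*r^3 + 1.8436*r^2 + 26.6547*r + 15.7488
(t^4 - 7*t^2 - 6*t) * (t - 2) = t^5 - 2*t^4 - 7*t^3 + 8*t^2 + 12*t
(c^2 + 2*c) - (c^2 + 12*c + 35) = -10*c - 35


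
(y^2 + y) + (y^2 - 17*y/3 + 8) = 2*y^2 - 14*y/3 + 8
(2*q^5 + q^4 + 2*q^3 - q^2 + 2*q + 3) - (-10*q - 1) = 2*q^5 + q^4 + 2*q^3 - q^2 + 12*q + 4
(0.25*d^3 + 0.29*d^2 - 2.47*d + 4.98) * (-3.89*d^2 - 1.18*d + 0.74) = -0.9725*d^5 - 1.4231*d^4 + 9.4511*d^3 - 16.243*d^2 - 7.7042*d + 3.6852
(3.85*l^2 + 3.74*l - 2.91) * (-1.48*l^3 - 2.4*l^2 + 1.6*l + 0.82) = -5.698*l^5 - 14.7752*l^4 + 1.4908*l^3 + 16.125*l^2 - 1.5892*l - 2.3862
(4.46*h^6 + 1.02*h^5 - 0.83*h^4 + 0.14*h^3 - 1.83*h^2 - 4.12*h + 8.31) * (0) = 0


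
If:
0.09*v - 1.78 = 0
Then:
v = 19.78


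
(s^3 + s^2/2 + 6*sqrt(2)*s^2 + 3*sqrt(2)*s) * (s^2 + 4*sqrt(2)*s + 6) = s^5 + s^4/2 + 10*sqrt(2)*s^4 + 5*sqrt(2)*s^3 + 54*s^3 + 27*s^2 + 36*sqrt(2)*s^2 + 18*sqrt(2)*s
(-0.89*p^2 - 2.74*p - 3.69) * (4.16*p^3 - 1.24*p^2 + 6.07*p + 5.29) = -3.7024*p^5 - 10.2948*p^4 - 17.3551*p^3 - 16.7643*p^2 - 36.8929*p - 19.5201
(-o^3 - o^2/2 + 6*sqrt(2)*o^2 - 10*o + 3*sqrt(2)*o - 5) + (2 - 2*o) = -o^3 - o^2/2 + 6*sqrt(2)*o^2 - 12*o + 3*sqrt(2)*o - 3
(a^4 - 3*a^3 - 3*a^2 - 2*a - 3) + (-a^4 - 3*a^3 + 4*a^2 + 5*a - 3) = -6*a^3 + a^2 + 3*a - 6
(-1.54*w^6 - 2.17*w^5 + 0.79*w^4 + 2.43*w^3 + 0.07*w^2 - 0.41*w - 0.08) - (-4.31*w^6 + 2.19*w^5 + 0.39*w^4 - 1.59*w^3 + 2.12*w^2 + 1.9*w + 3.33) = 2.77*w^6 - 4.36*w^5 + 0.4*w^4 + 4.02*w^3 - 2.05*w^2 - 2.31*w - 3.41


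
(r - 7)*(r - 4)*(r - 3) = r^3 - 14*r^2 + 61*r - 84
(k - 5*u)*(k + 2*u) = k^2 - 3*k*u - 10*u^2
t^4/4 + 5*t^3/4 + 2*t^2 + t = t*(t/2 + 1/2)*(t/2 + 1)*(t + 2)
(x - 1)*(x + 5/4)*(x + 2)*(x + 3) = x^4 + 21*x^3/4 + 6*x^2 - 19*x/4 - 15/2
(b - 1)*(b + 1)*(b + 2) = b^3 + 2*b^2 - b - 2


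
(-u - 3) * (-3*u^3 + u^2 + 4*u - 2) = 3*u^4 + 8*u^3 - 7*u^2 - 10*u + 6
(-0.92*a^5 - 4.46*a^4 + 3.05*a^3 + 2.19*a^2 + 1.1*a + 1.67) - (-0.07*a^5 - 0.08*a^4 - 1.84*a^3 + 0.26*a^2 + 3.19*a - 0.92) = -0.85*a^5 - 4.38*a^4 + 4.89*a^3 + 1.93*a^2 - 2.09*a + 2.59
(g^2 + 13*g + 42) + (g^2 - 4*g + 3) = 2*g^2 + 9*g + 45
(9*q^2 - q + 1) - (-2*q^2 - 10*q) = 11*q^2 + 9*q + 1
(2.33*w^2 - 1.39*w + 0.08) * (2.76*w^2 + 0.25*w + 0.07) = 6.4308*w^4 - 3.2539*w^3 + 0.0364*w^2 - 0.0773*w + 0.0056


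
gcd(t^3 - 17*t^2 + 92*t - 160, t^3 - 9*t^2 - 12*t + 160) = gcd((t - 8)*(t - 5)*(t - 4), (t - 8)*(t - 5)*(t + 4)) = t^2 - 13*t + 40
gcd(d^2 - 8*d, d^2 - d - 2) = 1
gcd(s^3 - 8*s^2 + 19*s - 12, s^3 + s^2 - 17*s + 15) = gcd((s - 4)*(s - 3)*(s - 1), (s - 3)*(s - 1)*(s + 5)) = s^2 - 4*s + 3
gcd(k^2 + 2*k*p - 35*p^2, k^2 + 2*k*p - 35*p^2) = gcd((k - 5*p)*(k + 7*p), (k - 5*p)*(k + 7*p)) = -k^2 - 2*k*p + 35*p^2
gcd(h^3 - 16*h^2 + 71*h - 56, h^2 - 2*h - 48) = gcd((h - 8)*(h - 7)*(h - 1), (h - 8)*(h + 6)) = h - 8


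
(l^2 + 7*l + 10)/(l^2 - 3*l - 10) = (l + 5)/(l - 5)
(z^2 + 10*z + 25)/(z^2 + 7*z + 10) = (z + 5)/(z + 2)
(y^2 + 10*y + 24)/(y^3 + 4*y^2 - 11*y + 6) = (y + 4)/(y^2 - 2*y + 1)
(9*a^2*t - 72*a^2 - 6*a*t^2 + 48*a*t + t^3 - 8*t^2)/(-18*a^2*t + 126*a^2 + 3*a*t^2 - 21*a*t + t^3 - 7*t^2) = (-3*a*t + 24*a + t^2 - 8*t)/(6*a*t - 42*a + t^2 - 7*t)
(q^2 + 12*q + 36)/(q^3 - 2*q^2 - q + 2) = (q^2 + 12*q + 36)/(q^3 - 2*q^2 - q + 2)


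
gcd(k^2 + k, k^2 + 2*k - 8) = 1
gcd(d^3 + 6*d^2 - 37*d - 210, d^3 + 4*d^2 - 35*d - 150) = d^2 - d - 30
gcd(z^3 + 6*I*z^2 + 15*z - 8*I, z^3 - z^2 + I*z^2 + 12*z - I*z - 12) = 1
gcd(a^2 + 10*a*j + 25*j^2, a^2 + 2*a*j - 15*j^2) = a + 5*j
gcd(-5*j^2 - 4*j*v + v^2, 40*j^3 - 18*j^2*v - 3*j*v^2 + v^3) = -5*j + v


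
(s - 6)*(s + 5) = s^2 - s - 30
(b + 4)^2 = b^2 + 8*b + 16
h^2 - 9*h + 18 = (h - 6)*(h - 3)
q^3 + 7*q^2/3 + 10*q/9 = q*(q + 2/3)*(q + 5/3)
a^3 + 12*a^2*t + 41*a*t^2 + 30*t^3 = (a + t)*(a + 5*t)*(a + 6*t)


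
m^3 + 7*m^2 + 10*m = m*(m + 2)*(m + 5)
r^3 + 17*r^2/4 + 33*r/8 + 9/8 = (r + 1/2)*(r + 3/4)*(r + 3)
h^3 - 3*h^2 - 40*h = h*(h - 8)*(h + 5)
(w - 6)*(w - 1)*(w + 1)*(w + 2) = w^4 - 4*w^3 - 13*w^2 + 4*w + 12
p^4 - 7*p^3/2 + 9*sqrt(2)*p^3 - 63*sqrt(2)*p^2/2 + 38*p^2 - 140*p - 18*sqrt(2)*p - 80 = (p - 4)*(p + 1/2)*(p + 4*sqrt(2))*(p + 5*sqrt(2))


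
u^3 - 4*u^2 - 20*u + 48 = (u - 6)*(u - 2)*(u + 4)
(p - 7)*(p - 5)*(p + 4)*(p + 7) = p^4 - p^3 - 69*p^2 + 49*p + 980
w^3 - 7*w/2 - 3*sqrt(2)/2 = (w - 3*sqrt(2)/2)*(w + sqrt(2)/2)*(w + sqrt(2))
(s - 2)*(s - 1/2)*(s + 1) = s^3 - 3*s^2/2 - 3*s/2 + 1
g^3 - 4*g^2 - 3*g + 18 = (g - 3)^2*(g + 2)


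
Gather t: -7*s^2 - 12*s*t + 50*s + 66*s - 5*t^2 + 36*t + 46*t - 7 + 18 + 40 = -7*s^2 + 116*s - 5*t^2 + t*(82 - 12*s) + 51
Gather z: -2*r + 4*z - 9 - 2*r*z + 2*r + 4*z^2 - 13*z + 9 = 4*z^2 + z*(-2*r - 9)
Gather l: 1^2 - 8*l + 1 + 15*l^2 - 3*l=15*l^2 - 11*l + 2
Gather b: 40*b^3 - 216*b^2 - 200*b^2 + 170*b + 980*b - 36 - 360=40*b^3 - 416*b^2 + 1150*b - 396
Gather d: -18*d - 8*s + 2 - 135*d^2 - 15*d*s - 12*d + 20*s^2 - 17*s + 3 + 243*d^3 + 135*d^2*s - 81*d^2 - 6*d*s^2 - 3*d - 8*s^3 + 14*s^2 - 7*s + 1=243*d^3 + d^2*(135*s - 216) + d*(-6*s^2 - 15*s - 33) - 8*s^3 + 34*s^2 - 32*s + 6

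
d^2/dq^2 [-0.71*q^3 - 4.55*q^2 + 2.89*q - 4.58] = -4.26*q - 9.1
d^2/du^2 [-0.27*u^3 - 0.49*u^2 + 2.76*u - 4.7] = -1.62*u - 0.98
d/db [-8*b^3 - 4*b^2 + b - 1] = -24*b^2 - 8*b + 1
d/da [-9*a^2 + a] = 1 - 18*a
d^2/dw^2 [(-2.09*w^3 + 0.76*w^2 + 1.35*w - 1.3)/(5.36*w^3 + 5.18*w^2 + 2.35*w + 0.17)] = (159.725856*w^6 + 390.6636*w^5 - 257.871744*w^4 - 586.67083*w^3 - 331.328226*w^2 - 95.337306*w - 13.103662)/(153.990656*w^9 + 446.457984*w^8 + 634.008672*w^7 + 545.127608*w^6 + 306.290316*w^5 + 112.352094*w^4 + 25.859047*w^3 + 3.265581*w^2 + 0.203745*w + 0.004913)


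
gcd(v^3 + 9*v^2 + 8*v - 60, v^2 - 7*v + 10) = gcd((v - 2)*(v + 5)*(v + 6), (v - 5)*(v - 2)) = v - 2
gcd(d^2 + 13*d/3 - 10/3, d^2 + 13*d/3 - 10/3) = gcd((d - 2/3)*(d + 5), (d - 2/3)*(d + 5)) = d^2 + 13*d/3 - 10/3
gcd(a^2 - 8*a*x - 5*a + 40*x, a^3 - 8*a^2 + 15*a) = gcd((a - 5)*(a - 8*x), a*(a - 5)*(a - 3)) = a - 5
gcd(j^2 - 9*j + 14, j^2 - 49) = j - 7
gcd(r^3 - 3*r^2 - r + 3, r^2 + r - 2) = r - 1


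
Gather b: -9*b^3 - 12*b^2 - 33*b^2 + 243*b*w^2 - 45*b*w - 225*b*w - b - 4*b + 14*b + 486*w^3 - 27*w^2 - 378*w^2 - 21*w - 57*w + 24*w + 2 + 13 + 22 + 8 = -9*b^3 - 45*b^2 + b*(243*w^2 - 270*w + 9) + 486*w^3 - 405*w^2 - 54*w + 45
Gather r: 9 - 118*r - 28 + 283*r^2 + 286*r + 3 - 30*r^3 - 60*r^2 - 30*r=-30*r^3 + 223*r^2 + 138*r - 16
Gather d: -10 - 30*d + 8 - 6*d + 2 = -36*d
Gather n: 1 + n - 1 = n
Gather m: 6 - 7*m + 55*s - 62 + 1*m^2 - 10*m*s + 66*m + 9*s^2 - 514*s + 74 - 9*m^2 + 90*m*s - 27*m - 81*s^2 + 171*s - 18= -8*m^2 + m*(80*s + 32) - 72*s^2 - 288*s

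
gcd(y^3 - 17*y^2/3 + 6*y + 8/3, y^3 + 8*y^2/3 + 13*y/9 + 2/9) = y + 1/3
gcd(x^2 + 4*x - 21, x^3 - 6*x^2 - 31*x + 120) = x - 3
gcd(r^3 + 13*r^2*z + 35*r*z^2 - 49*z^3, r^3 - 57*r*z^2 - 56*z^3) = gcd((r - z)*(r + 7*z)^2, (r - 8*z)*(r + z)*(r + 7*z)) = r + 7*z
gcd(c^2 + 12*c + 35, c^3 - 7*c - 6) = 1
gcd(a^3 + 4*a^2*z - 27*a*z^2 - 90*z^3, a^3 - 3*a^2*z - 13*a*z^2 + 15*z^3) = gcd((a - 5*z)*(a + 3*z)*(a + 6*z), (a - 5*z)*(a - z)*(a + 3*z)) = -a^2 + 2*a*z + 15*z^2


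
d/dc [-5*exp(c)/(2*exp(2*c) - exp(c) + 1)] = (10*exp(2*c) - 5)*exp(c)/(4*exp(4*c) - 4*exp(3*c) + 5*exp(2*c) - 2*exp(c) + 1)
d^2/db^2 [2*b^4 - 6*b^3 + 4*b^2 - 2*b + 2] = 24*b^2 - 36*b + 8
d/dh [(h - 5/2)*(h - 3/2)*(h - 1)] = 3*h^2 - 10*h + 31/4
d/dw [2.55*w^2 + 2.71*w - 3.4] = 5.1*w + 2.71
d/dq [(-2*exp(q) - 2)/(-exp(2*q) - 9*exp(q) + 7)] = 2*(-(exp(q) + 1)*(2*exp(q) + 9) + exp(2*q) + 9*exp(q) - 7)*exp(q)/(exp(2*q) + 9*exp(q) - 7)^2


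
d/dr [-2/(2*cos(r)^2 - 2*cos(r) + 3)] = 4*(sin(r) - sin(2*r))/(2*cos(r) - cos(2*r) - 4)^2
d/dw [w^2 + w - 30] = 2*w + 1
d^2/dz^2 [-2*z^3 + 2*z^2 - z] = 4 - 12*z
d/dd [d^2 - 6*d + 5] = 2*d - 6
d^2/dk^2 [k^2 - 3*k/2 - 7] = 2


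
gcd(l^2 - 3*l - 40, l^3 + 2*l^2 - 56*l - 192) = l - 8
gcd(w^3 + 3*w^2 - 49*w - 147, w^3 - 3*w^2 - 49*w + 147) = w^2 - 49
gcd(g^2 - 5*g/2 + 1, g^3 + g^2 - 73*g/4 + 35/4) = g - 1/2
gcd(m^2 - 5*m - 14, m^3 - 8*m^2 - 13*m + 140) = m - 7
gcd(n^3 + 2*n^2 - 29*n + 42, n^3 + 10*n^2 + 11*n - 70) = n^2 + 5*n - 14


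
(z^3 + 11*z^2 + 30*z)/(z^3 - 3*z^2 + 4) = z*(z^2 + 11*z + 30)/(z^3 - 3*z^2 + 4)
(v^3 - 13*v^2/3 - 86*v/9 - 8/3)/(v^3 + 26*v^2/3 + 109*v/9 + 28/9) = (v - 6)/(v + 7)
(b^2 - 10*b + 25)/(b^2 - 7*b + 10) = (b - 5)/(b - 2)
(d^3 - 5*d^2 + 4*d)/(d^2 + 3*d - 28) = d*(d - 1)/(d + 7)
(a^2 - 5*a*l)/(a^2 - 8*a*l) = (a - 5*l)/(a - 8*l)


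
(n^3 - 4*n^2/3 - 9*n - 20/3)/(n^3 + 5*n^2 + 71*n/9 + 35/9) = 3*(n - 4)/(3*n + 7)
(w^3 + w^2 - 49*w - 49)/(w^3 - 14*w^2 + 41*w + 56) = (w + 7)/(w - 8)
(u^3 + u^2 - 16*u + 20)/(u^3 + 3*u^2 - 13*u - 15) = (u^2 - 4*u + 4)/(u^2 - 2*u - 3)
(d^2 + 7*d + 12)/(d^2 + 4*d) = (d + 3)/d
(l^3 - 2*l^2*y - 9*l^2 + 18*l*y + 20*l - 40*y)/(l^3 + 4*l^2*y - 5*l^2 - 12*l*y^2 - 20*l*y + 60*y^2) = (l - 4)/(l + 6*y)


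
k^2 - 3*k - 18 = (k - 6)*(k + 3)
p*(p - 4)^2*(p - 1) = p^4 - 9*p^3 + 24*p^2 - 16*p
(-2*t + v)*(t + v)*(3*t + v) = -6*t^3 - 5*t^2*v + 2*t*v^2 + v^3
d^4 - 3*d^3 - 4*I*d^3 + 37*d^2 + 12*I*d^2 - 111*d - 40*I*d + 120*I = (d - 3)*(d - 8*I)*(d - I)*(d + 5*I)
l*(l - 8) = l^2 - 8*l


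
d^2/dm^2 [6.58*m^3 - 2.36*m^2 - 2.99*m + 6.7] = 39.48*m - 4.72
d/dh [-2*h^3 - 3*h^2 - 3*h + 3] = -6*h^2 - 6*h - 3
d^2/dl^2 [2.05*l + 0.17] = 0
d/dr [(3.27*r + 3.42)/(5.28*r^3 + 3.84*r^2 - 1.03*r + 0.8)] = (-34.5312*r^3 - 66.7296*r^2 - 26.2656*r + 6.1386)/(27.8784*r^6 + 40.5504*r^5 + 3.8688*r^4 + 0.5376*r^3 + 7.2049*r^2 - 1.648*r + 0.64)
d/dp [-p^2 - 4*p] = -2*p - 4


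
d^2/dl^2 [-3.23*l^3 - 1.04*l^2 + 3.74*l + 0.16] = -19.38*l - 2.08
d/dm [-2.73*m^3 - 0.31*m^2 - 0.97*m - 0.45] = -8.19*m^2 - 0.62*m - 0.97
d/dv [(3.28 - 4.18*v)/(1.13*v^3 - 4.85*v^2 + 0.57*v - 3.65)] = (9.4468*v^3 - 31.3922*v^2 + 31.816*v + 13.3874)/(1.2769*v^6 - 10.961*v^5 + 24.8107*v^4 - 13.778*v^3 + 35.7299*v^2 - 4.161*v + 13.3225)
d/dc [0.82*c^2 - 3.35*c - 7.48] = 1.64*c - 3.35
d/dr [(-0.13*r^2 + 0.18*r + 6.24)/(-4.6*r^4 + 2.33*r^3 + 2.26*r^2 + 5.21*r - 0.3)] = (-1.196*r^5 + 2.7869*r^4 + 113.9772*r^3 - 44.7017*r^2 - 28.1268*r - 32.5644)/(21.16*r^8 - 21.436*r^7 - 15.3631*r^6 - 37.4004*r^5 + 32.1462*r^4 + 22.1512*r^3 + 25.7881*r^2 - 3.126*r + 0.09)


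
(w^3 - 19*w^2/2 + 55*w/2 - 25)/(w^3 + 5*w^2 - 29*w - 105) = (w^2 - 9*w/2 + 5)/(w^2 + 10*w + 21)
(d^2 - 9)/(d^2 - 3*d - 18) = (d - 3)/(d - 6)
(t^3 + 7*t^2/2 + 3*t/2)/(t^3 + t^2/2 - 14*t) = (2*t^2 + 7*t + 3)/(2*t^2 + t - 28)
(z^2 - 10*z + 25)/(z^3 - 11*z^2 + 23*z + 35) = (z - 5)/(z^2 - 6*z - 7)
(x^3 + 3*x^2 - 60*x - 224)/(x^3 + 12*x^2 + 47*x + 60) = (x^2 - x - 56)/(x^2 + 8*x + 15)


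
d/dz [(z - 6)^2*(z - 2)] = (z - 6)*(3*z - 10)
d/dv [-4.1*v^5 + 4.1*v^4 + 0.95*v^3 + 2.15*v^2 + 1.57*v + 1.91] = -20.5*v^4 + 16.4*v^3 + 2.85*v^2 + 4.3*v + 1.57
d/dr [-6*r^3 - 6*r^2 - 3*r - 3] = -18*r^2 - 12*r - 3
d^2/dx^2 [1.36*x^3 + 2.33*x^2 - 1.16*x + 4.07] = 8.16*x + 4.66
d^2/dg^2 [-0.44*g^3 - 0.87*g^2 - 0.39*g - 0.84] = -2.64*g - 1.74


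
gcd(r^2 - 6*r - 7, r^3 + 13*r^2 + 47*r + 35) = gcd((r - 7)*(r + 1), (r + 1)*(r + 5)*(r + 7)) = r + 1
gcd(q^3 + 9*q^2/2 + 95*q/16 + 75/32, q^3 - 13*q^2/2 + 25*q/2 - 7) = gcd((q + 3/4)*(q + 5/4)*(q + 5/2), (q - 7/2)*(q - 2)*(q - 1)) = 1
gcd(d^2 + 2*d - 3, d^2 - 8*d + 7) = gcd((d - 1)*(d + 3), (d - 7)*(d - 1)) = d - 1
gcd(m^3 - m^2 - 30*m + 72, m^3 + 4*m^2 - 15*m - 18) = m^2 + 3*m - 18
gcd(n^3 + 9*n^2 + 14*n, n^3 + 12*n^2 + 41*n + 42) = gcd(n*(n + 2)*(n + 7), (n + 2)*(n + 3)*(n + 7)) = n^2 + 9*n + 14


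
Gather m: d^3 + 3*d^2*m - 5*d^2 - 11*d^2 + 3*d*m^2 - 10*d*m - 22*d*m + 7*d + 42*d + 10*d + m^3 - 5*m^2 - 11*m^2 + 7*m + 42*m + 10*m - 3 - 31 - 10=d^3 - 16*d^2 + 59*d + m^3 + m^2*(3*d - 16) + m*(3*d^2 - 32*d + 59) - 44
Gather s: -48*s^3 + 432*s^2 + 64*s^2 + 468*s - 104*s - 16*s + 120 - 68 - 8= -48*s^3 + 496*s^2 + 348*s + 44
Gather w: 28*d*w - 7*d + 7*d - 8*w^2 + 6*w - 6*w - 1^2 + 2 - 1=28*d*w - 8*w^2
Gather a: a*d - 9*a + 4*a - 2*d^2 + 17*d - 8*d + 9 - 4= a*(d - 5) - 2*d^2 + 9*d + 5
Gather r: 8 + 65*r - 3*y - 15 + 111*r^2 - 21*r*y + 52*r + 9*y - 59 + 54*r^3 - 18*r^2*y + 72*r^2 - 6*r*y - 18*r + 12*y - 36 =54*r^3 + r^2*(183 - 18*y) + r*(99 - 27*y) + 18*y - 102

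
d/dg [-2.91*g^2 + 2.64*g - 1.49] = 2.64 - 5.82*g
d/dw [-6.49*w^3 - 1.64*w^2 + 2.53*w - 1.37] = -19.47*w^2 - 3.28*w + 2.53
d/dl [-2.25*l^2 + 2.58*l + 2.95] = 2.58 - 4.5*l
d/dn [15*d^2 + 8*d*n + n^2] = 8*d + 2*n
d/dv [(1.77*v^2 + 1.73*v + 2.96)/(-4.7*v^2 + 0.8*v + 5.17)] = (9.547*v^2 + 46.1258*v + 6.5761)/(22.09*v^4 - 7.52*v^3 - 47.958*v^2 + 8.272*v + 26.7289)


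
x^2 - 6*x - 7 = (x - 7)*(x + 1)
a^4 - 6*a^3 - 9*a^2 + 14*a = a*(a - 7)*(a - 1)*(a + 2)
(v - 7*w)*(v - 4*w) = v^2 - 11*v*w + 28*w^2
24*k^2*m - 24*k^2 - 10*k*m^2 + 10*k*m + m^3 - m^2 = (-6*k + m)*(-4*k + m)*(m - 1)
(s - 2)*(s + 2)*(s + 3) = s^3 + 3*s^2 - 4*s - 12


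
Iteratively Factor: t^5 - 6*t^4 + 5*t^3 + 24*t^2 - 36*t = (t)*(t^4 - 6*t^3 + 5*t^2 + 24*t - 36) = t*(t - 3)*(t^3 - 3*t^2 - 4*t + 12) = t*(t - 3)^2*(t^2 - 4) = t*(t - 3)^2*(t - 2)*(t + 2)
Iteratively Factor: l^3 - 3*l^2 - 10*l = (l - 5)*(l^2 + 2*l) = l*(l - 5)*(l + 2)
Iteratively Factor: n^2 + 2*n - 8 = (n + 4)*(n - 2)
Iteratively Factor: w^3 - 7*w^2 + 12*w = (w)*(w^2 - 7*w + 12) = w*(w - 3)*(w - 4)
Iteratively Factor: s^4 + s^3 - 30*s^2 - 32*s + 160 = (s - 2)*(s^3 + 3*s^2 - 24*s - 80) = (s - 5)*(s - 2)*(s^2 + 8*s + 16) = (s - 5)*(s - 2)*(s + 4)*(s + 4)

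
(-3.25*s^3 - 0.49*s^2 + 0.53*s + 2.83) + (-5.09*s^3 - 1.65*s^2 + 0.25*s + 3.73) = -8.34*s^3 - 2.14*s^2 + 0.78*s + 6.56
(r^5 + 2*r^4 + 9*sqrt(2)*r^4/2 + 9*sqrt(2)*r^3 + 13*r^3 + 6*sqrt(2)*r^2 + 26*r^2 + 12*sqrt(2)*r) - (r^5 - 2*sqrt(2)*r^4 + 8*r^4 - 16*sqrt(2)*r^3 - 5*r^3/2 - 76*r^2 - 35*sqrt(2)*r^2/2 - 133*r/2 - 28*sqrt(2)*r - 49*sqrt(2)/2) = -6*r^4 + 13*sqrt(2)*r^4/2 + 31*r^3/2 + 25*sqrt(2)*r^3 + 47*sqrt(2)*r^2/2 + 102*r^2 + 40*sqrt(2)*r + 133*r/2 + 49*sqrt(2)/2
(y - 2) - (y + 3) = -5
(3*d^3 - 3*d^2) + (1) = 3*d^3 - 3*d^2 + 1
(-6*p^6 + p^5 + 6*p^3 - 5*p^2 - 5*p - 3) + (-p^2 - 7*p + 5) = -6*p^6 + p^5 + 6*p^3 - 6*p^2 - 12*p + 2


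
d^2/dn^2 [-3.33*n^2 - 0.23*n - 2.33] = -6.66000000000000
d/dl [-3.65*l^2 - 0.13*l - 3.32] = -7.3*l - 0.13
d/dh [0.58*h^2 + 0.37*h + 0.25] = 1.16*h + 0.37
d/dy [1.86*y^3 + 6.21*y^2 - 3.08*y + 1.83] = 5.58*y^2 + 12.42*y - 3.08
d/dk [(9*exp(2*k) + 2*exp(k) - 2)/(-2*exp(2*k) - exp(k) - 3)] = (-5*exp(2*k) - 62*exp(k) - 8)*exp(k)/(4*exp(4*k) + 4*exp(3*k) + 13*exp(2*k) + 6*exp(k) + 9)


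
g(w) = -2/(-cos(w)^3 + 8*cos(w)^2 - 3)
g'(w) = -2*(-3*sin(w)*cos(w)^2 + 16*sin(w)*cos(w))/(-cos(w)^3 + 8*cos(w)^2 - 3)^2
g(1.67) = 0.68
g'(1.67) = 0.38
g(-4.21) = 1.94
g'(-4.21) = 13.79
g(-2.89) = -0.37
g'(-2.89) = -0.31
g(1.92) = 0.99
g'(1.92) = 2.67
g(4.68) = 0.67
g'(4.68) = -0.12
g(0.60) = -1.06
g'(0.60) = -3.54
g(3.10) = -0.33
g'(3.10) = 0.04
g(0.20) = -0.53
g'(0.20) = -0.36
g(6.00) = -0.57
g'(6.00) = 0.58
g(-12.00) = -0.95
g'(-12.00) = -2.78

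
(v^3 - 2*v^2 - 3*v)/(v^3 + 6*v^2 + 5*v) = (v - 3)/(v + 5)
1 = 1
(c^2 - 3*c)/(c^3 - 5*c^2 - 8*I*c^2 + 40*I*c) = (c - 3)/(c^2 - 5*c - 8*I*c + 40*I)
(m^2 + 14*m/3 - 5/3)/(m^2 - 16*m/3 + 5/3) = (m + 5)/(m - 5)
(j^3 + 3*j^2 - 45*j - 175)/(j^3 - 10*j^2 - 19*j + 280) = (j + 5)/(j - 8)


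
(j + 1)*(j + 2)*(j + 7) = j^3 + 10*j^2 + 23*j + 14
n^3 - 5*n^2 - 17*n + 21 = (n - 7)*(n - 1)*(n + 3)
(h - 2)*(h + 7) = h^2 + 5*h - 14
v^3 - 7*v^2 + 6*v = v*(v - 6)*(v - 1)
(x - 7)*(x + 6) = x^2 - x - 42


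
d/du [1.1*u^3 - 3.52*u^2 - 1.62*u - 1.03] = 3.3*u^2 - 7.04*u - 1.62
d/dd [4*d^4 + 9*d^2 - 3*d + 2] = 16*d^3 + 18*d - 3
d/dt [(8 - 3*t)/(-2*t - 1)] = 19/(2*t + 1)^2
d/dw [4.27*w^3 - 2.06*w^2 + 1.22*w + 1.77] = 12.81*w^2 - 4.12*w + 1.22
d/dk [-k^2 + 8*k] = 8 - 2*k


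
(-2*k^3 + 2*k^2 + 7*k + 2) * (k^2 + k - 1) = -2*k^5 + 11*k^3 + 7*k^2 - 5*k - 2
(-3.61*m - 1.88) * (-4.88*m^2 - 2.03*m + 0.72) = 17.6168*m^3 + 16.5027*m^2 + 1.2172*m - 1.3536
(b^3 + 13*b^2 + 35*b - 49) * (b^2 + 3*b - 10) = b^5 + 16*b^4 + 64*b^3 - 74*b^2 - 497*b + 490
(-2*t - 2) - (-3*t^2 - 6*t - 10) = 3*t^2 + 4*t + 8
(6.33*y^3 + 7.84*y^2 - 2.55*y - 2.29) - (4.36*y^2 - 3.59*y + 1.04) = 6.33*y^3 + 3.48*y^2 + 1.04*y - 3.33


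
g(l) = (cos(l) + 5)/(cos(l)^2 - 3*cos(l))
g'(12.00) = 0.95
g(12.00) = -3.21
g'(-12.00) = -0.95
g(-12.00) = -3.21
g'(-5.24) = -5.31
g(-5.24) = -4.38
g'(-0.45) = 0.63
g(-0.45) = -3.12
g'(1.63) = -474.94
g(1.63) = 27.30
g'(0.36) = -0.45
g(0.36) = -3.07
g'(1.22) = -12.90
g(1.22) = -5.85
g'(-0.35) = 0.43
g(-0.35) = -3.07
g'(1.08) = -6.25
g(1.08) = -4.59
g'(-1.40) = 56.52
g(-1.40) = -10.75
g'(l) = (2*sin(l)*cos(l) - 3*sin(l))*(cos(l) + 5)/(cos(l)^2 - 3*cos(l))^2 - sin(l)/(cos(l)^2 - 3*cos(l)) = (sin(l) - 15*sin(l)/cos(l)^2 + 10*tan(l))/(cos(l) - 3)^2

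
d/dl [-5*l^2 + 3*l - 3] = 3 - 10*l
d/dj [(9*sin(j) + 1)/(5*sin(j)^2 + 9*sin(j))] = (-10*sin(j) + 45*cos(j)^2 - 54)*cos(j)/((5*sin(j) + 9)^2*sin(j)^2)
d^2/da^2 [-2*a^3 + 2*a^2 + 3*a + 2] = 4 - 12*a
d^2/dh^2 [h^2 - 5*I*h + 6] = 2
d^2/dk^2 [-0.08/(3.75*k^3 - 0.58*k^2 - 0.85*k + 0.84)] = ((1.8*k - 0.0928)*(3.75*k^3 - 0.58*k^2 - 0.85*k + 0.84) - 0.08*(-22.5*k^2 + 2.32*k + 1.7)*(-11.25*k^2 + 1.16*k + 0.85))/(3.75*k^3 - 0.58*k^2 - 0.85*k + 0.84)^3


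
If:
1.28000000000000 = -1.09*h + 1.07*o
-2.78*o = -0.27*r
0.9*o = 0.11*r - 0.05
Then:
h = -0.96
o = 0.21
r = 2.21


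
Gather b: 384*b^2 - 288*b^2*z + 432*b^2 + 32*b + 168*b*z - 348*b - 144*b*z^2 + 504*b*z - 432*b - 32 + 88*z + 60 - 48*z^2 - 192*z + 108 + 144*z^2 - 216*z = b^2*(816 - 288*z) + b*(-144*z^2 + 672*z - 748) + 96*z^2 - 320*z + 136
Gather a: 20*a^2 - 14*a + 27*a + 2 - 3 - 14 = 20*a^2 + 13*a - 15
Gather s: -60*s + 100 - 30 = 70 - 60*s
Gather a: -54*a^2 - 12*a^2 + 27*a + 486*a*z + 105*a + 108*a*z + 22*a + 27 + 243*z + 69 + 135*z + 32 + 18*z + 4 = -66*a^2 + a*(594*z + 154) + 396*z + 132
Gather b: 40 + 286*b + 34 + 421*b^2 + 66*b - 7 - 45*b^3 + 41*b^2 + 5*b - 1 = -45*b^3 + 462*b^2 + 357*b + 66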